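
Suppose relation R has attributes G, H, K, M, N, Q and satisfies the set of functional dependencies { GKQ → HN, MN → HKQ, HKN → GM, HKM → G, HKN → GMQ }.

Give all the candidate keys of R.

{M, N}, {G, K, Q}, {H, K, N}, {H, K, M, Q}

{M, N}⁺: MN→HKQ adds H, K, Q; HKN→GM adds G → {G, H, K, M, N, Q}. Minimal: {N}⁺ = {N}; {M}⁺ = {M} — none reach the full schema.
{G, K, Q}⁺: GKQ→HN adds H, N; HKN→GM adds M → {G, H, K, M, N, Q}. Minimal: {K, Q}⁺ = {K, Q}; {G, Q}⁺ = {G, Q}; {G, K}⁺ = {G, K} — none reach the full schema.
{H, K, N}⁺: HKN→GM adds G, M; HKN→GMQ adds Q → {G, H, K, M, N, Q}. Minimal: {K, N}⁺ = {K, N}; {H, N}⁺ = {H, N}; {H, K}⁺ = {H, K} — none reach the full schema.
{H, K, M, Q}⁺: HKM→G adds G; GKQ→HN adds N → {G, H, K, M, N, Q}. Minimal: {K, M, Q}⁺ = {K, M, Q}; {H, M, Q}⁺ = {H, M, Q}; {H, K, Q}⁺ = {H, K, Q}; … — none reach the full schema.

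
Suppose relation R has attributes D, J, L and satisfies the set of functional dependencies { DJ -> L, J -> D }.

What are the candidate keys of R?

{J}⁺: J→D adds D; DJ→L adds L → {D, J, L}.
No other minimal superkey exists.

{J}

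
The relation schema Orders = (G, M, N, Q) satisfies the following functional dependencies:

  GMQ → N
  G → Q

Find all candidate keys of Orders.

(G, M)

Attributes G, M never appear on any right-hand side, so every candidate key must contain {G, M}.
{G, M}⁺ = {G, M, N, Q}, which is all of the schema, so {G, M} is the only candidate key.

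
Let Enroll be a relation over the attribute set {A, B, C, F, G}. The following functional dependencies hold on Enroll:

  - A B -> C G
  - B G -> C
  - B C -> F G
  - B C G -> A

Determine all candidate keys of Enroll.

{A, B}⁺: AB→CG adds C, G; BC→FG adds F → {A, B, C, F, G}.
{B, C}⁺: BC→FG adds F, G; BCG→A adds A → {A, B, C, F, G}.
{B, G}⁺: BG→C adds C; BC→FG adds F; BCG→A adds A → {A, B, C, F, G}.
Any other superkey contains one of these as a subset, so there are no further candidate keys.

{A, B}, {B, C}, {B, G}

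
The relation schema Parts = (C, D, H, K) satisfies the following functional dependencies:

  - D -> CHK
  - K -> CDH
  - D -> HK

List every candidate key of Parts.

{D}⁺: D→CHK adds C, H, K → {C, D, H, K}.
{K}⁺: K→CDH adds C, D, H → {C, D, H, K}.

{D}; {K}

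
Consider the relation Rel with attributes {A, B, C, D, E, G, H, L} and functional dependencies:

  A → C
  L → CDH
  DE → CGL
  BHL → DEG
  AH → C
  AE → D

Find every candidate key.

{A, B, E}⁺: A→C adds C; AE→D adds D; DE→CGL adds G, L; L→CDH adds H → {A, B, C, D, E, G, H, L}. Minimal: {B, E}⁺ = {B, E}; {A, E}⁺ = {A, C, D, E, G, H, L}; {A, B}⁺ = {A, B, C} — none reach the full schema.
{A, B, L}⁺: A→C adds C; L→CDH adds D, H; BHL→DEG adds E, G → {A, B, C, D, E, G, H, L}. Minimal: {B, L}⁺ = {B, C, D, E, G, H, L}; {A, L}⁺ = {A, C, D, H, L}; {A, B}⁺ = {A, B, C} — none reach the full schema.

ABE, ABL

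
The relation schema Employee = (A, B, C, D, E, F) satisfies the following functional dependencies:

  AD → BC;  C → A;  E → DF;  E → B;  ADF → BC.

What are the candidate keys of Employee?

AE, CE

Attribute E never appears on the right-hand side of any dependency, so E must belong to every candidate key.
{E}⁺ = {B, D, E, F}, which is not all of the schema, so we must add further attributes.
{A, E}⁺: E→DF adds D, F; E→B adds B; ADF→BC adds C → {A, B, C, D, E, F}. Minimal: {E}⁺ = {B, D, E, F}; {A}⁺ = {A} — none reach the full schema.
{C, E}⁺: C→A adds A; E→DF adds D, F; E→B adds B → {A, B, C, D, E, F}. Minimal: {E}⁺ = {B, D, E, F}; {C}⁺ = {A, C} — none reach the full schema.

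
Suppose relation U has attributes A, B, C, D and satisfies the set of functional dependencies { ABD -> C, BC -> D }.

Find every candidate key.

{A, B, C}, {A, B, D}

Attributes A, B never appear on any right-hand side, so every candidate key must contain {A, B}.
{A, B}⁺ = {A, B}, which is not all of the schema, so we must add further attributes.
{A, B, C}⁺: BC→D adds D → {A, B, C, D}. Minimal: {B, C}⁺ = {B, C, D}; {A, C}⁺ = {A, C}; {A, B}⁺ = {A, B} — none reach the full schema.
{A, B, D}⁺: ABD→C adds C → {A, B, C, D}. Minimal: {B, D}⁺ = {B, D}; {A, D}⁺ = {A, D}; {A, B}⁺ = {A, B} — none reach the full schema.
Any other superkey contains one of these as a subset, so there are no further candidate keys.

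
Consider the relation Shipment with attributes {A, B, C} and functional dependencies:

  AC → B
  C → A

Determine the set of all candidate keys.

(C)

Attribute C never appears on the right-hand side of any dependency, so C must belong to every candidate key.
{C}⁺ = {A, B, C}, which is all of the schema, so {C} is the only candidate key.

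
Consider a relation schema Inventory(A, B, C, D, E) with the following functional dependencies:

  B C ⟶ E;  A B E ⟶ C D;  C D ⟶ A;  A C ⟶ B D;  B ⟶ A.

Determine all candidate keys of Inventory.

{A, C}⁺: AC→BD adds B, D; BC→E adds E → {A, B, C, D, E}.
{B, C}⁺: BC→E adds E; B→A adds A; ABE→CD adds D → {A, B, C, D, E}.
{B, E}⁺: B→A adds A; ABE→CD adds C, D → {A, B, C, D, E}.
{C, D}⁺: CD→A adds A; AC→BD adds B; BC→E adds E → {A, B, C, D, E}.

{A, C}; {B, C}; {B, E}; {C, D}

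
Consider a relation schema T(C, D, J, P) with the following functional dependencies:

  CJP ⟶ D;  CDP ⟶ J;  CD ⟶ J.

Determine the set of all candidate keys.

Attributes C, P never appear on any right-hand side, so every candidate key must contain {C, P}.
{C, P}⁺ = {C, P}, which is not all of the schema, so we must add further attributes.
{C, D, P}⁺: CDP→J adds J → {C, D, J, P}. Minimal: {D, P}⁺ = {D, P}; {C, P}⁺ = {C, P}; {C, D}⁺ = {C, D, J} — none reach the full schema.
{C, J, P}⁺: CJP→D adds D → {C, D, J, P}. Minimal: {J, P}⁺ = {J, P}; {C, P}⁺ = {C, P}; {C, J}⁺ = {C, J} — none reach the full schema.
Any other superkey contains one of these as a subset, so there are no further candidate keys.

{C, D, P}, {C, J, P}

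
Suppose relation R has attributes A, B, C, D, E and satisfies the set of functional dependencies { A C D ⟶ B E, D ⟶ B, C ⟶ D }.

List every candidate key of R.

{A, C}

Attributes A, C never appear on any right-hand side, so every candidate key must contain {A, C}.
{A, C}⁺ = {A, B, C, D, E}, which is all of the schema, so {A, C} is the only candidate key.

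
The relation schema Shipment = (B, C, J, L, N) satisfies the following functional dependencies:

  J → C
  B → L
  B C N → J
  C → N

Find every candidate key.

{B, C}, {B, J}

Attribute B never appears on the right-hand side of any dependency, so B must belong to every candidate key.
{B}⁺ = {B, L}, which is not all of the schema, so we must add further attributes.
{B, C}⁺: B→L adds L; C→N adds N; BCN→J adds J → {B, C, J, L, N}.
{B, J}⁺: J→C adds C; B→L adds L; C→N adds N → {B, C, J, L, N}.
Any other superkey contains one of these as a subset, so there are no further candidate keys.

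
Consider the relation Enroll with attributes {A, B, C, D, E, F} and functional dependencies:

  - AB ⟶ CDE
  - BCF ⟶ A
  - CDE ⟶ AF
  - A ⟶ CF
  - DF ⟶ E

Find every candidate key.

{A, B}, {B, C, F}, {B, C, D, E}

Attribute B never appears on the right-hand side of any dependency, so B must belong to every candidate key.
{B}⁺ = {B}, which is not all of the schema, so we must add further attributes.
{A, B}⁺: AB→CDE adds C, D, E; CDE→AF adds F → {A, B, C, D, E, F}. Minimal: {B}⁺ = {B}; {A}⁺ = {A, C, F} — none reach the full schema.
{B, C, F}⁺: BCF→A adds A; AB→CDE adds D, E → {A, B, C, D, E, F}. Minimal: {C, F}⁺ = {C, F}; {B, F}⁺ = {B, F}; {B, C}⁺ = {B, C} — none reach the full schema.
{B, C, D, E}⁺: CDE→AF adds A, F → {A, B, C, D, E, F}. Minimal: {C, D, E}⁺ = {A, C, D, E, F}; {B, D, E}⁺ = {B, D, E}; {B, C, E}⁺ = {B, C, E}; … — none reach the full schema.
Any other superkey contains one of these as a subset, so there are no further candidate keys.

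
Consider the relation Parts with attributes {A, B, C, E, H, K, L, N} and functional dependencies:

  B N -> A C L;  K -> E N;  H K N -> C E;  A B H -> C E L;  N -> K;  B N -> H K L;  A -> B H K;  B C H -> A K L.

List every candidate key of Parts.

{A}⁺: A→BHK adds B, H, K; K→EN adds E, N; HKN→CE adds C; ABH→CEL adds L → {A, B, C, E, H, K, L, N}.
{B, K}⁺: K→EN adds E, N; BN→HKL adds H, L; BN→ACL adds A, C → {A, B, C, E, H, K, L, N}. Minimal: {K}⁺ = {E, K, N}; {B}⁺ = {B} — none reach the full schema.
{B, N}⁺: BN→ACL adds A, C, L; N→K adds K; BN→HKL adds H; K→EN adds E → {A, B, C, E, H, K, L, N}. Minimal: {N}⁺ = {E, K, N}; {B}⁺ = {B} — none reach the full schema.
{B, C, H}⁺: BCH→AKL adds A, K, L; K→EN adds E, N → {A, B, C, E, H, K, L, N}. Minimal: {C, H}⁺ = {C, H}; {B, H}⁺ = {B, H}; {B, C}⁺ = {B, C} — none reach the full schema.
Any other superkey contains one of these as a subset, so there are no further candidate keys.

(A), (B, K), (B, N), (B, C, H)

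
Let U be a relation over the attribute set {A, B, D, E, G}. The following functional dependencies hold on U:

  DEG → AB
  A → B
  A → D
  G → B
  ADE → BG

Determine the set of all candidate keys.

AE, DEG

Attribute E never appears on the right-hand side of any dependency, so E must belong to every candidate key.
{E}⁺ = {E}, which is not all of the schema, so we must add further attributes.
{A, E}⁺: A→B adds B; A→D adds D; ADE→BG adds G → {A, B, D, E, G}. Minimal: {E}⁺ = {E}; {A}⁺ = {A, B, D} — none reach the full schema.
{D, E, G}⁺: DEG→AB adds A, B → {A, B, D, E, G}. Minimal: {E, G}⁺ = {B, E, G}; {D, G}⁺ = {B, D, G}; {D, E}⁺ = {D, E} — none reach the full schema.
Any other superkey contains one of these as a subset, so there are no further candidate keys.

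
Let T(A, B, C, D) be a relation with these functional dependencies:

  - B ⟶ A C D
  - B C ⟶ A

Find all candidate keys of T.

Attribute B never appears on the right-hand side of any dependency, so B must belong to every candidate key.
{B}⁺ = {A, B, C, D}, which is all of the schema, so {B} is the only candidate key.

{B}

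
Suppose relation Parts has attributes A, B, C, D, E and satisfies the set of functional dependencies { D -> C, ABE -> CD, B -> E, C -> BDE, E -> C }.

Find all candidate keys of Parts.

{A, B}, {A, C}, {A, D}, {A, E}

Attribute A never appears on the right-hand side of any dependency, so A must belong to every candidate key.
{A}⁺ = {A}, which is not all of the schema, so we must add further attributes.
{A, B}⁺: B→E adds E; E→C adds C; ABE→CD adds D → {A, B, C, D, E}.
{A, C}⁺: C→BDE adds B, D, E → {A, B, C, D, E}.
{A, D}⁺: D→C adds C; C→BDE adds B, E → {A, B, C, D, E}.
{A, E}⁺: E→C adds C; C→BDE adds B, D → {A, B, C, D, E}.
Any other superkey contains one of these as a subset, so there are no further candidate keys.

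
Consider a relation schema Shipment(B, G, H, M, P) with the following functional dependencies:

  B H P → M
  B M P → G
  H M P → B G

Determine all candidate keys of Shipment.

(B, H, P); (H, M, P)

Attributes H, P never appear on any right-hand side, so every candidate key must contain {H, P}.
{H, P}⁺ = {H, P}, which is not all of the schema, so we must add further attributes.
{B, H, P}⁺: BHP→M adds M; BMP→G adds G → {B, G, H, M, P}. Minimal: {H, P}⁺ = {H, P}; {B, P}⁺ = {B, P}; {B, H}⁺ = {B, H} — none reach the full schema.
{H, M, P}⁺: HMP→BG adds B, G → {B, G, H, M, P}. Minimal: {M, P}⁺ = {M, P}; {H, P}⁺ = {H, P}; {H, M}⁺ = {H, M} — none reach the full schema.
Any other superkey contains one of these as a subset, so there are no further candidate keys.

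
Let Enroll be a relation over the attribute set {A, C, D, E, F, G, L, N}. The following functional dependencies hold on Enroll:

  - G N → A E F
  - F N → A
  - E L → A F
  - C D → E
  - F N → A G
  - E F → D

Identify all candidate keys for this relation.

Attributes C, L, N never appear on any right-hand side, so every candidate key must contain {C, L, N}.
{C, L, N}⁺ = {C, L, N}, which is not all of the schema, so we must add further attributes.
{C, D, L, N}⁺: CD→E adds E; EL→AF adds A, F; FN→AG adds G → {A, C, D, E, F, G, L, N}.
{C, E, L, N}⁺: EL→AF adds A, F; FN→AG adds G; EF→D adds D → {A, C, D, E, F, G, L, N}.
{C, F, L, N}⁺: FN→A adds A; FN→AG adds G; GN→AEF adds E; EF→D adds D → {A, C, D, E, F, G, L, N}.
{C, G, L, N}⁺: GN→AEF adds A, E, F; EF→D adds D → {A, C, D, E, F, G, L, N}.

(C, D, L, N), (C, E, L, N), (C, F, L, N), (C, G, L, N)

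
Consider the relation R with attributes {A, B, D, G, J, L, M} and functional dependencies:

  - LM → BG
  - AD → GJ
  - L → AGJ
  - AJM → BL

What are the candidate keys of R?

{A, D, M}, {D, L, M}

Attributes D, M never appear on any right-hand side, so every candidate key must contain {D, M}.
{D, M}⁺ = {D, M}, which is not all of the schema, so we must add further attributes.
{A, D, M}⁺: AD→GJ adds G, J; AJM→BL adds B, L → {A, B, D, G, J, L, M}. Minimal: {D, M}⁺ = {D, M}; {A, M}⁺ = {A, M}; {A, D}⁺ = {A, D, G, J} — none reach the full schema.
{D, L, M}⁺: LM→BG adds B, G; L→AGJ adds A, J → {A, B, D, G, J, L, M}. Minimal: {L, M}⁺ = {A, B, G, J, L, M}; {D, M}⁺ = {D, M}; {D, L}⁺ = {A, D, G, J, L} — none reach the full schema.
Any other superkey contains one of these as a subset, so there are no further candidate keys.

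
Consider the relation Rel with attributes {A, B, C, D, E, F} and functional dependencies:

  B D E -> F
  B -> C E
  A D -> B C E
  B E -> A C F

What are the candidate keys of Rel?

{A, D}⁺: AD→BCE adds B, C, E; BE→ACF adds F → {A, B, C, D, E, F}.
{B, D}⁺: B→CE adds C, E; BE→ACF adds A, F → {A, B, C, D, E, F}.
Any other superkey contains one of these as a subset, so there are no further candidate keys.

AD; BD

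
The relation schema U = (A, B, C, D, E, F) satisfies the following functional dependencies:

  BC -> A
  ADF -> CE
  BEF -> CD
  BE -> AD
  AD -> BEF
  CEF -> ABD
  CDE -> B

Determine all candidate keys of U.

{A, D}⁺: AD→BEF adds B, E, F; ADF→CE adds C → {A, B, C, D, E, F}. Minimal: {D}⁺ = {D}; {A}⁺ = {A} — none reach the full schema.
{B, E}⁺: BE→AD adds A, D; AD→BEF adds F; ADF→CE adds C → {A, B, C, D, E, F}. Minimal: {E}⁺ = {E}; {B}⁺ = {B} — none reach the full schema.
{B, C, D}⁺: BC→A adds A; AD→BEF adds E, F → {A, B, C, D, E, F}. Minimal: {C, D}⁺ = {C, D}; {B, D}⁺ = {B, D}; {B, C}⁺ = {A, B, C} — none reach the full schema.
{C, D, E}⁺: CDE→B adds B; BC→A adds A; AD→BEF adds F → {A, B, C, D, E, F}. Minimal: {D, E}⁺ = {D, E}; {C, E}⁺ = {C, E}; {C, D}⁺ = {C, D} — none reach the full schema.
{C, E, F}⁺: CEF→ABD adds A, B, D → {A, B, C, D, E, F}. Minimal: {E, F}⁺ = {E, F}; {C, F}⁺ = {C, F}; {C, E}⁺ = {C, E} — none reach the full schema.
Any other superkey contains one of these as a subset, so there are no further candidate keys.

{A, D}; {B, E}; {B, C, D}; {C, D, E}; {C, E, F}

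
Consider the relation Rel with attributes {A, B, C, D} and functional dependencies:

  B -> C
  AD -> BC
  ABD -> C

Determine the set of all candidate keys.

{A, D}

Attributes A, D never appear on any right-hand side, so every candidate key must contain {A, D}.
{A, D}⁺ = {A, B, C, D}, which is all of the schema, so {A, D} is the only candidate key.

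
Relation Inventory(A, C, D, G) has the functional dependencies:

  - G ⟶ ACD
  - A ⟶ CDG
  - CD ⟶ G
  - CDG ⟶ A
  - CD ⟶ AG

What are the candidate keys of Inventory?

{A}⁺: A→CDG adds C, D, G → {A, C, D, G}.
{G}⁺: G→ACD adds A, C, D → {A, C, D, G}.
{C, D}⁺: CD→G adds G; CDG→A adds A → {A, C, D, G}.
Any other superkey contains one of these as a subset, so there are no further candidate keys.

A, G, CD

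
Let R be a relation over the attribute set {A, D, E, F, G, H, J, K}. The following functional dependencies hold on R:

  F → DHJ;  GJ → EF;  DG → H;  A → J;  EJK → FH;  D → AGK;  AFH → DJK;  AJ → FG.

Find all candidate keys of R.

{A}, {D}, {F}, {G, J}, {E, J, K}

{A}⁺: A→J adds J; AJ→FG adds F, G; F→DHJ adds D, H; GJ→EF adds E; D→AGK adds K → {A, D, E, F, G, H, J, K}.
{D}⁺: D→AGK adds A, G, K; DG→H adds H; A→J adds J; AJ→FG adds F; GJ→EF adds E → {A, D, E, F, G, H, J, K}.
{F}⁺: F→DHJ adds D, H, J; D→AGK adds A, G, K; GJ→EF adds E → {A, D, E, F, G, H, J, K}.
{G, J}⁺: GJ→EF adds E, F; F→DHJ adds D, H; D→AGK adds A, K → {A, D, E, F, G, H, J, K}. Minimal: {J}⁺ = {J}; {G}⁺ = {G} — none reach the full schema.
{E, J, K}⁺: EJK→FH adds F, H; F→DHJ adds D; D→AGK adds A, G → {A, D, E, F, G, H, J, K}. Minimal: {J, K}⁺ = {J, K}; {E, K}⁺ = {E, K}; {E, J}⁺ = {E, J} — none reach the full schema.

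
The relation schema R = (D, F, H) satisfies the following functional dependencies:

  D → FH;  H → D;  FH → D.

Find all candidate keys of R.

{D}⁺: D→FH adds F, H → {D, F, H}.
{H}⁺: H→D adds D; D→FH adds F → {D, F, H}.

(D), (H)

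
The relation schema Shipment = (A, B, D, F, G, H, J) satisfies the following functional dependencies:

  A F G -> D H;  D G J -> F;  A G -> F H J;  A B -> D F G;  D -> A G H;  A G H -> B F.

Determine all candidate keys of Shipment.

D, AB, AG

{D}⁺: D→AGH adds A, G, H; AGH→BF adds B, F; AG→FHJ adds J → {A, B, D, F, G, H, J}.
{A, B}⁺: AB→DFG adds D, F, G; D→AGH adds H; AG→FHJ adds J → {A, B, D, F, G, H, J}.
{A, G}⁺: AG→FHJ adds F, H, J; AGH→BF adds B; AFG→DH adds D → {A, B, D, F, G, H, J}.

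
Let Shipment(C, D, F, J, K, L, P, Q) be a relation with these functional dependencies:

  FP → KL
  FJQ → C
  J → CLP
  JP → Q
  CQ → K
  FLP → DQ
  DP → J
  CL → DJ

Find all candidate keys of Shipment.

Attribute F never appears on the right-hand side of any dependency, so F must belong to every candidate key.
{F}⁺ = {F}, which is not all of the schema, so we must add further attributes.
{F, J}⁺: J→CLP adds C, L, P; JP→Q adds Q; CQ→K adds K; FLP→DQ adds D → {C, D, F, J, K, L, P, Q}.
{F, P}⁺: FP→KL adds K, L; FLP→DQ adds D, Q; DP→J adds J; FJQ→C adds C → {C, D, F, J, K, L, P, Q}.
{C, F, L}⁺: CL→DJ adds D, J; J→CLP adds P; JP→Q adds Q; CQ→K adds K → {C, D, F, J, K, L, P, Q}.

FJ, FP, CFL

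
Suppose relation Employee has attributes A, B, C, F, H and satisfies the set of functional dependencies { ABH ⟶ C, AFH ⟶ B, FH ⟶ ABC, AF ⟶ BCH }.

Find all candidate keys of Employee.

Attribute F never appears on the right-hand side of any dependency, so F must belong to every candidate key.
{F}⁺ = {F}, which is not all of the schema, so we must add further attributes.
{A, F}⁺: AF→BCH adds B, C, H → {A, B, C, F, H}.
{F, H}⁺: FH→ABC adds A, B, C → {A, B, C, F, H}.
Any other superkey contains one of these as a subset, so there are no further candidate keys.

{A, F}, {F, H}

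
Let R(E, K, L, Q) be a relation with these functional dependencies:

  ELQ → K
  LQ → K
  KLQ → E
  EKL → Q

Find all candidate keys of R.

Attribute L never appears on the right-hand side of any dependency, so L must belong to every candidate key.
{L}⁺ = {L}, which is not all of the schema, so we must add further attributes.
{L, Q}⁺: LQ→K adds K; KLQ→E adds E → {E, K, L, Q}. Minimal: {Q}⁺ = {Q}; {L}⁺ = {L} — none reach the full schema.
{E, K, L}⁺: EKL→Q adds Q → {E, K, L, Q}. Minimal: {K, L}⁺ = {K, L}; {E, L}⁺ = {E, L}; {E, K}⁺ = {E, K} — none reach the full schema.
Any other superkey contains one of these as a subset, so there are no further candidate keys.

{L, Q}; {E, K, L}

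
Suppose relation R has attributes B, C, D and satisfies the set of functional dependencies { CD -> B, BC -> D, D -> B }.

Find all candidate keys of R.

Attribute C never appears on the right-hand side of any dependency, so C must belong to every candidate key.
{C}⁺ = {C}, which is not all of the schema, so we must add further attributes.
{B, C}⁺: BC→D adds D → {B, C, D}. Minimal: {C}⁺ = {C}; {B}⁺ = {B} — none reach the full schema.
{C, D}⁺: CD→B adds B → {B, C, D}. Minimal: {D}⁺ = {B, D}; {C}⁺ = {C} — none reach the full schema.

{B, C}, {C, D}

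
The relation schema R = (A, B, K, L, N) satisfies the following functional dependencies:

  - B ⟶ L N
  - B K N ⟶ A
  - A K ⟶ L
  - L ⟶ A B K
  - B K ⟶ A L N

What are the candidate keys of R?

{B}, {L}, {A, K}

{B}⁺: B→LN adds L, N; L→ABK adds A, K → {A, B, K, L, N}.
{L}⁺: L→ABK adds A, B, K; BK→ALN adds N → {A, B, K, L, N}.
{A, K}⁺: AK→L adds L; L→ABK adds B; BK→ALN adds N → {A, B, K, L, N}. Minimal: {K}⁺ = {K}; {A}⁺ = {A} — none reach the full schema.
Any other superkey contains one of these as a subset, so there are no further candidate keys.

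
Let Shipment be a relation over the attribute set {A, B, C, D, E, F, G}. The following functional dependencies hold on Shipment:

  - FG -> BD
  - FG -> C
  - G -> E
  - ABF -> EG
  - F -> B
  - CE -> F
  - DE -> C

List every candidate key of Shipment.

Attribute A never appears on the right-hand side of any dependency, so A must belong to every candidate key.
{A}⁺ = {A}, which is not all of the schema, so we must add further attributes.
{A, F}⁺: F→B adds B; ABF→EG adds E, G; FG→BD adds D; FG→C adds C → {A, B, C, D, E, F, G}. Minimal: {F}⁺ = {B, F}; {A}⁺ = {A} — none reach the full schema.
{A, C, E}⁺: CE→F adds F; F→B adds B; ABF→EG adds G; FG→BD adds D → {A, B, C, D, E, F, G}. Minimal: {C, E}⁺ = {B, C, E, F}; {A, E}⁺ = {A, E}; {A, C}⁺ = {A, C} — none reach the full schema.
{A, C, G}⁺: G→E adds E; CE→F adds F; FG→BD adds B, D → {A, B, C, D, E, F, G}. Minimal: {C, G}⁺ = {B, C, D, E, F, G}; {A, G}⁺ = {A, E, G}; {A, C}⁺ = {A, C} — none reach the full schema.
{A, D, E}⁺: DE→C adds C; CE→F adds F; F→B adds B; ABF→EG adds G → {A, B, C, D, E, F, G}. Minimal: {D, E}⁺ = {B, C, D, E, F}; {A, E}⁺ = {A, E}; {A, D}⁺ = {A, D} — none reach the full schema.
{A, D, G}⁺: G→E adds E; DE→C adds C; CE→F adds F; FG→BD adds B → {A, B, C, D, E, F, G}. Minimal: {D, G}⁺ = {B, C, D, E, F, G}; {A, G}⁺ = {A, E, G}; {A, D}⁺ = {A, D} — none reach the full schema.
Any other superkey contains one of these as a subset, so there are no further candidate keys.

{A, F}, {A, C, E}, {A, C, G}, {A, D, E}, {A, D, G}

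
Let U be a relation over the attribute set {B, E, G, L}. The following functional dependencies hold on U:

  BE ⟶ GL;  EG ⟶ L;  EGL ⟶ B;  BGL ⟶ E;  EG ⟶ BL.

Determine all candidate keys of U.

{B, E}, {E, G}, {B, G, L}

{B, E}⁺: BE→GL adds G, L → {B, E, G, L}. Minimal: {E}⁺ = {E}; {B}⁺ = {B} — none reach the full schema.
{E, G}⁺: EG→L adds L; EGL→B adds B → {B, E, G, L}. Minimal: {G}⁺ = {G}; {E}⁺ = {E} — none reach the full schema.
{B, G, L}⁺: BGL→E adds E → {B, E, G, L}. Minimal: {G, L}⁺ = {G, L}; {B, L}⁺ = {B, L}; {B, G}⁺ = {B, G} — none reach the full schema.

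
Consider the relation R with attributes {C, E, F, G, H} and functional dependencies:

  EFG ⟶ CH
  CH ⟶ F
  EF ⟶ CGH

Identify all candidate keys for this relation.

{E, F}⁺: EF→CGH adds C, G, H → {C, E, F, G, H}.
{C, E, H}⁺: CH→F adds F; EF→CGH adds G → {C, E, F, G, H}.
Any other superkey contains one of these as a subset, so there are no further candidate keys.

{E, F}, {C, E, H}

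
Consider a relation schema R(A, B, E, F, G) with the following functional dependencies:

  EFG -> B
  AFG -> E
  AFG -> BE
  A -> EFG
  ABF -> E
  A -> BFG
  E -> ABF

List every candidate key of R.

{A}, {E}

{A}⁺: A→EFG adds E, F, G; A→BFG adds B → {A, B, E, F, G}.
{E}⁺: E→ABF adds A, B, F; A→EFG adds G → {A, B, E, F, G}.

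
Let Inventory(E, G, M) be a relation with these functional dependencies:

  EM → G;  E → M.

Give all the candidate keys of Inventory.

{E}

Attribute E never appears on the right-hand side of any dependency, so E must belong to every candidate key.
{E}⁺ = {E, G, M}, which is all of the schema, so {E} is the only candidate key.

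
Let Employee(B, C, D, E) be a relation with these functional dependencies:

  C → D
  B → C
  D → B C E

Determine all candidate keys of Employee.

{B}⁺: B→C adds C; C→D adds D; D→BCE adds E → {B, C, D, E}.
{C}⁺: C→D adds D; D→BCE adds B, E → {B, C, D, E}.
{D}⁺: D→BCE adds B, C, E → {B, C, D, E}.

{B}, {C}, {D}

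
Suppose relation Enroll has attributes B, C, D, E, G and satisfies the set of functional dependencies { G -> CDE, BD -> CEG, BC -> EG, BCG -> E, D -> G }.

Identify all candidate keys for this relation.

Attribute B never appears on the right-hand side of any dependency, so B must belong to every candidate key.
{B}⁺ = {B}, which is not all of the schema, so we must add further attributes.
{B, C}⁺: BC→EG adds E, G; G→CDE adds D → {B, C, D, E, G}.
{B, D}⁺: BD→CEG adds C, E, G → {B, C, D, E, G}.
{B, G}⁺: G→CDE adds C, D, E → {B, C, D, E, G}.
Any other superkey contains one of these as a subset, so there are no further candidate keys.

BC, BD, BG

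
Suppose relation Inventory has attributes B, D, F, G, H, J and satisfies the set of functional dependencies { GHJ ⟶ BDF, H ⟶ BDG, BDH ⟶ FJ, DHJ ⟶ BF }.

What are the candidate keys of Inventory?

Attribute H never appears on the right-hand side of any dependency, so H must belong to every candidate key.
{H}⁺ = {B, D, F, G, H, J}, which is all of the schema, so {H} is the only candidate key.

(H)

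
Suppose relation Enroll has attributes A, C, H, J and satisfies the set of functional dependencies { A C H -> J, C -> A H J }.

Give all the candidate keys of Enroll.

{C}

Attribute C never appears on the right-hand side of any dependency, so C must belong to every candidate key.
{C}⁺ = {A, C, H, J}, which is all of the schema, so {C} is the only candidate key.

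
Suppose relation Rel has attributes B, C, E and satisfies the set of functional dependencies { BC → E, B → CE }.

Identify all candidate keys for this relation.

{B}

Attribute B never appears on the right-hand side of any dependency, so B must belong to every candidate key.
{B}⁺ = {B, C, E}, which is all of the schema, so {B} is the only candidate key.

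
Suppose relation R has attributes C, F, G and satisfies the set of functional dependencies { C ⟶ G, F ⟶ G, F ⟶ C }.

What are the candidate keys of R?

Attribute F never appears on the right-hand side of any dependency, so F must belong to every candidate key.
{F}⁺ = {C, F, G}, which is all of the schema, so {F} is the only candidate key.

F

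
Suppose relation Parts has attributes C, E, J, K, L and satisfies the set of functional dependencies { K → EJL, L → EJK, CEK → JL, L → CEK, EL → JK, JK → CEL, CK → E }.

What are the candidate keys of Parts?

{K}⁺: K→EJL adds E, J, L; L→CEK adds C → {C, E, J, K, L}.
{L}⁺: L→EJK adds E, J, K; L→CEK adds C → {C, E, J, K, L}.

{K}, {L}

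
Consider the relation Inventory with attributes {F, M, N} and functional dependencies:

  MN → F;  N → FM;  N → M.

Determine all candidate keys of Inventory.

Attribute N never appears on the right-hand side of any dependency, so N must belong to every candidate key.
{N}⁺ = {F, M, N}, which is all of the schema, so {N} is the only candidate key.

N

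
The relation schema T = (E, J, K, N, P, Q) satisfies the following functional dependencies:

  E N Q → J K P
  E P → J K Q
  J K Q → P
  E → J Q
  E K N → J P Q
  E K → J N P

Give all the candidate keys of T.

{E, K}, {E, N}, {E, P}

Attribute E never appears on the right-hand side of any dependency, so E must belong to every candidate key.
{E}⁺ = {E, J, Q}, which is not all of the schema, so we must add further attributes.
{E, K}⁺: E→JQ adds J, Q; EK→JNP adds N, P → {E, J, K, N, P, Q}.
{E, N}⁺: E→JQ adds J, Q; ENQ→JKP adds K, P → {E, J, K, N, P, Q}.
{E, P}⁺: EP→JKQ adds J, K, Q; EK→JNP adds N → {E, J, K, N, P, Q}.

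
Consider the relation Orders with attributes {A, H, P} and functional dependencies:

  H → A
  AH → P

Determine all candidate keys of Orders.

{H}

Attribute H never appears on the right-hand side of any dependency, so H must belong to every candidate key.
{H}⁺ = {A, H, P}, which is all of the schema, so {H} is the only candidate key.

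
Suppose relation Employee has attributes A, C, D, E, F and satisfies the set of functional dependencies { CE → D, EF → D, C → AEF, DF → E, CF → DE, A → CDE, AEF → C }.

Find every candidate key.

{A}, {C}

{A}⁺: A→CDE adds C, D, E; C→AEF adds F → {A, C, D, E, F}.
{C}⁺: C→AEF adds A, E, F; CF→DE adds D → {A, C, D, E, F}.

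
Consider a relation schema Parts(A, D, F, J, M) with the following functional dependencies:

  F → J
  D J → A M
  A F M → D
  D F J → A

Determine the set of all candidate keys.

(D, F); (A, F, M)

Attribute F never appears on the right-hand side of any dependency, so F must belong to every candidate key.
{F}⁺ = {F, J}, which is not all of the schema, so we must add further attributes.
{D, F}⁺: F→J adds J; DJ→AM adds A, M → {A, D, F, J, M}. Minimal: {F}⁺ = {F, J}; {D}⁺ = {D} — none reach the full schema.
{A, F, M}⁺: F→J adds J; AFM→D adds D → {A, D, F, J, M}. Minimal: {F, M}⁺ = {F, J, M}; {A, M}⁺ = {A, M}; {A, F}⁺ = {A, F, J} — none reach the full schema.
Any other superkey contains one of these as a subset, so there are no further candidate keys.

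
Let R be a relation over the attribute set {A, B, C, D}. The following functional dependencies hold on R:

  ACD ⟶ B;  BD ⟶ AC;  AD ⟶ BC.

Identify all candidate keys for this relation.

Attribute D never appears on the right-hand side of any dependency, so D must belong to every candidate key.
{D}⁺ = {D}, which is not all of the schema, so we must add further attributes.
{A, D}⁺: AD→BC adds B, C → {A, B, C, D}. Minimal: {D}⁺ = {D}; {A}⁺ = {A} — none reach the full schema.
{B, D}⁺: BD→AC adds A, C → {A, B, C, D}. Minimal: {D}⁺ = {D}; {B}⁺ = {B} — none reach the full schema.

AD, BD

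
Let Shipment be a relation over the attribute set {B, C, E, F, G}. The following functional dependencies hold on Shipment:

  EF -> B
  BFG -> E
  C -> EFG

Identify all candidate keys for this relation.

Attribute C never appears on the right-hand side of any dependency, so C must belong to every candidate key.
{C}⁺ = {B, C, E, F, G}, which is all of the schema, so {C} is the only candidate key.

(C)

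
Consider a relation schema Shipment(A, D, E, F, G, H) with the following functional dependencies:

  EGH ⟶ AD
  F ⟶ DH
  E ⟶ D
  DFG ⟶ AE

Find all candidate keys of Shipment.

Attributes F, G never appear on any right-hand side, so every candidate key must contain {F, G}.
{F, G}⁺ = {A, D, E, F, G, H}, which is all of the schema, so {F, G} is the only candidate key.

FG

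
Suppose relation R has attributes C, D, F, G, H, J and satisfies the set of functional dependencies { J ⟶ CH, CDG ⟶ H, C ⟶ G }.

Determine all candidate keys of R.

{D, F, J}

Attributes D, F, J never appear on any right-hand side, so every candidate key must contain {D, F, J}.
{D, F, J}⁺ = {C, D, F, G, H, J}, which is all of the schema, so {D, F, J} is the only candidate key.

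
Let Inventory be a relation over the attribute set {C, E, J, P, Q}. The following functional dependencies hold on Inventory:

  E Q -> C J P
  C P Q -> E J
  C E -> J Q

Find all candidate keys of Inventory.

{C, E}, {E, Q}, {C, P, Q}

{C, E}⁺: CE→JQ adds J, Q; EQ→CJP adds P → {C, E, J, P, Q}. Minimal: {E}⁺ = {E}; {C}⁺ = {C} — none reach the full schema.
{E, Q}⁺: EQ→CJP adds C, J, P → {C, E, J, P, Q}. Minimal: {Q}⁺ = {Q}; {E}⁺ = {E} — none reach the full schema.
{C, P, Q}⁺: CPQ→EJ adds E, J → {C, E, J, P, Q}. Minimal: {P, Q}⁺ = {P, Q}; {C, Q}⁺ = {C, Q}; {C, P}⁺ = {C, P} — none reach the full schema.
Any other superkey contains one of these as a subset, so there are no further candidate keys.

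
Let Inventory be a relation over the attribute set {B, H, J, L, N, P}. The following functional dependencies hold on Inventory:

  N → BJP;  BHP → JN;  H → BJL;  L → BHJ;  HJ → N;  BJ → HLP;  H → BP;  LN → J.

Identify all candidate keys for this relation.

{H}, {L}, {N}, {B, J}

{H}⁺: H→BJL adds B, J, L; HJ→N adds N; BJ→HLP adds P → {B, H, J, L, N, P}.
{L}⁺: L→BHJ adds B, H, J; HJ→N adds N; BJ→HLP adds P → {B, H, J, L, N, P}.
{N}⁺: N→BJP adds B, J, P; BJ→HLP adds H, L → {B, H, J, L, N, P}.
{B, J}⁺: BJ→HLP adds H, L, P; BHP→JN adds N → {B, H, J, L, N, P}.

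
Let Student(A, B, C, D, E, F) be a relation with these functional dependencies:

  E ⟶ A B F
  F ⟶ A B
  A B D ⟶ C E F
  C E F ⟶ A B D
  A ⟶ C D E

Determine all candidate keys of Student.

{A}⁺: A→CDE adds C, D, E; E→ABF adds B, F → {A, B, C, D, E, F}.
{E}⁺: E→ABF adds A, B, F; A→CDE adds C, D → {A, B, C, D, E, F}.
{F}⁺: F→AB adds A, B; A→CDE adds C, D, E → {A, B, C, D, E, F}.
Any other superkey contains one of these as a subset, so there are no further candidate keys.

{A}, {E}, {F}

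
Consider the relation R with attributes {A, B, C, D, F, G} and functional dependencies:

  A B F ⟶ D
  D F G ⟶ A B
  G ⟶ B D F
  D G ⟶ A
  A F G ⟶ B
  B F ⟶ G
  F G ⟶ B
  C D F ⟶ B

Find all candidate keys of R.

{C, G}, {B, C, F}, {C, D, F}

{C, G}⁺: G→BDF adds B, D, F; DG→A adds A → {A, B, C, D, F, G}.
{B, C, F}⁺: BF→G adds G; G→BDF adds D; DG→A adds A → {A, B, C, D, F, G}.
{C, D, F}⁺: CDF→B adds B; BF→G adds G; DFG→AB adds A → {A, B, C, D, F, G}.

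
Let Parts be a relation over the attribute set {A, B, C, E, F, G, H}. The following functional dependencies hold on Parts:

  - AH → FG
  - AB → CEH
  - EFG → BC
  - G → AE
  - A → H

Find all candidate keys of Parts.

{A}, {G}

{A}⁺: A→H adds H; AH→FG adds F, G; G→AE adds E; EFG→BC adds B, C → {A, B, C, E, F, G, H}.
{G}⁺: G→AE adds A, E; A→H adds H; AH→FG adds F; EFG→BC adds B, C → {A, B, C, E, F, G, H}.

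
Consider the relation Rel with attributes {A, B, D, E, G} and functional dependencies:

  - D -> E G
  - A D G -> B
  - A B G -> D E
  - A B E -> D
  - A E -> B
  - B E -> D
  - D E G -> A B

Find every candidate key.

{D}⁺: D→EG adds E, G; DEG→AB adds A, B → {A, B, D, E, G}.
{A, E}⁺: AE→B adds B; BE→D adds D; D→EG adds G → {A, B, D, E, G}. Minimal: {E}⁺ = {E}; {A}⁺ = {A} — none reach the full schema.
{B, E}⁺: BE→D adds D; D→EG adds G; DEG→AB adds A → {A, B, D, E, G}. Minimal: {E}⁺ = {E}; {B}⁺ = {B} — none reach the full schema.
{A, B, G}⁺: ABG→DE adds D, E → {A, B, D, E, G}. Minimal: {B, G}⁺ = {B, G}; {A, G}⁺ = {A, G}; {A, B}⁺ = {A, B} — none reach the full schema.
Any other superkey contains one of these as a subset, so there are no further candidate keys.

D, AE, BE, ABG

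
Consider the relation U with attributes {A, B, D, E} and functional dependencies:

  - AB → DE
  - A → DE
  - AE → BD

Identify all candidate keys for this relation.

Attribute A never appears on the right-hand side of any dependency, so A must belong to every candidate key.
{A}⁺ = {A, B, D, E}, which is all of the schema, so {A} is the only candidate key.

(A)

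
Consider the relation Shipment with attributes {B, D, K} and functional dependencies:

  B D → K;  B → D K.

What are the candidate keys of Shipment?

Attribute B never appears on the right-hand side of any dependency, so B must belong to every candidate key.
{B}⁺ = {B, D, K}, which is all of the schema, so {B} is the only candidate key.

(B)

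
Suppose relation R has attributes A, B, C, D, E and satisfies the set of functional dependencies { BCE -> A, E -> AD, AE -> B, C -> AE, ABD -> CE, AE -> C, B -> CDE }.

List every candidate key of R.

{B}⁺: B→CDE adds C, D, E; BCE→A adds A → {A, B, C, D, E}.
{C}⁺: C→AE adds A, E; E→AD adds D; AE→B adds B → {A, B, C, D, E}.
{E}⁺: E→AD adds A, D; AE→B adds B; ABD→CE adds C → {A, B, C, D, E}.

{B}, {C}, {E}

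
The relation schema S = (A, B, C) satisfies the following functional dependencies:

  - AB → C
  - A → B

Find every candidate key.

Attribute A never appears on the right-hand side of any dependency, so A must belong to every candidate key.
{A}⁺ = {A, B, C}, which is all of the schema, so {A} is the only candidate key.

(A)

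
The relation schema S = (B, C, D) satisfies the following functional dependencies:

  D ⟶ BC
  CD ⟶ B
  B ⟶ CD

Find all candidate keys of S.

{B}⁺: B→CD adds C, D → {B, C, D}.
{D}⁺: D→BC adds B, C → {B, C, D}.

B; D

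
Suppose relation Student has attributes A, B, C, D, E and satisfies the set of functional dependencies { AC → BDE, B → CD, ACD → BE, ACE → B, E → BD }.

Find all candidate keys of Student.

{A, B}; {A, C}; {A, E}

{A, B}⁺: B→CD adds C, D; ACD→BE adds E → {A, B, C, D, E}. Minimal: {B}⁺ = {B, C, D}; {A}⁺ = {A} — none reach the full schema.
{A, C}⁺: AC→BDE adds B, D, E → {A, B, C, D, E}. Minimal: {C}⁺ = {C}; {A}⁺ = {A} — none reach the full schema.
{A, E}⁺: E→BD adds B, D; B→CD adds C → {A, B, C, D, E}. Minimal: {E}⁺ = {B, C, D, E}; {A}⁺ = {A} — none reach the full schema.
Any other superkey contains one of these as a subset, so there are no further candidate keys.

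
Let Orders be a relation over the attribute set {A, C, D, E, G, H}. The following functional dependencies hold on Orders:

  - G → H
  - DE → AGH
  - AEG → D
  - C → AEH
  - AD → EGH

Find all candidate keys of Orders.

{C, D}; {C, G}

Attribute C never appears on the right-hand side of any dependency, so C must belong to every candidate key.
{C}⁺ = {A, C, E, H}, which is not all of the schema, so we must add further attributes.
{C, D}⁺: C→AEH adds A, E, H; AD→EGH adds G → {A, C, D, E, G, H}. Minimal: {D}⁺ = {D}; {C}⁺ = {A, C, E, H} — none reach the full schema.
{C, G}⁺: G→H adds H; C→AEH adds A, E; AEG→D adds D → {A, C, D, E, G, H}. Minimal: {G}⁺ = {G, H}; {C}⁺ = {A, C, E, H} — none reach the full schema.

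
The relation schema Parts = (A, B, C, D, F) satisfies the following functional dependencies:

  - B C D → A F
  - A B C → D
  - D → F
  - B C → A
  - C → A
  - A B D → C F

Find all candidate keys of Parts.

{B, C}; {A, B, D}

Attribute B never appears on the right-hand side of any dependency, so B must belong to every candidate key.
{B}⁺ = {B}, which is not all of the schema, so we must add further attributes.
{B, C}⁺: BC→A adds A; ABC→D adds D; D→F adds F → {A, B, C, D, F}. Minimal: {C}⁺ = {A, C}; {B}⁺ = {B} — none reach the full schema.
{A, B, D}⁺: D→F adds F; ABD→CF adds C → {A, B, C, D, F}. Minimal: {B, D}⁺ = {B, D, F}; {A, D}⁺ = {A, D, F}; {A, B}⁺ = {A, B} — none reach the full schema.
Any other superkey contains one of these as a subset, so there are no further candidate keys.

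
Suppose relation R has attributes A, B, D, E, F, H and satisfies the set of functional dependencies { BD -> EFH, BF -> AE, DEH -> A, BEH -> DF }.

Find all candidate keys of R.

{B, D}⁺: BD→EFH adds E, F, H; BF→AE adds A → {A, B, D, E, F, H}. Minimal: {D}⁺ = {D}; {B}⁺ = {B} — none reach the full schema.
{B, E, H}⁺: BEH→DF adds D, F; BF→AE adds A → {A, B, D, E, F, H}. Minimal: {E, H}⁺ = {E, H}; {B, H}⁺ = {B, H}; {B, E}⁺ = {B, E} — none reach the full schema.
{B, F, H}⁺: BF→AE adds A, E; BEH→DF adds D → {A, B, D, E, F, H}. Minimal: {F, H}⁺ = {F, H}; {B, H}⁺ = {B, H}; {B, F}⁺ = {A, B, E, F} — none reach the full schema.

BD, BEH, BFH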